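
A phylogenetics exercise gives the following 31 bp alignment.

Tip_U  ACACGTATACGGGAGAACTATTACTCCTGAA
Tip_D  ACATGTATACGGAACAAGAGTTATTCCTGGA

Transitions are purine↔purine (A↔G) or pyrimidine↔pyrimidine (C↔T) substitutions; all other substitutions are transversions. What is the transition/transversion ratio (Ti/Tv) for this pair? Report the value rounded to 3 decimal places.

The sequences differ at positions 4 (C/T, transition), 13 (G/A, transition), 15 (G/C, transversion), 18 (C/G, transversion), 19 (T/A, transversion), 20 (A/G, transition), 24 (C/T, transition), 30 (A/G, transition).
Of the 8 differences, 5 transitions and 3 transversions, so Ti/Tv = 5/3 = 1.667.

1.667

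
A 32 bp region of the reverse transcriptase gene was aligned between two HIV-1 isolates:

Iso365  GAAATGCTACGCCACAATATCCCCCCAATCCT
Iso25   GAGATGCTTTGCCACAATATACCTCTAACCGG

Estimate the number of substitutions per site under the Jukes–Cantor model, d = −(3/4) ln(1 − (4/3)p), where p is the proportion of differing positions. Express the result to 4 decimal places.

0.3525

Differing sites — 3:A/G; 9:A/T; 10:C/T; 21:C/A; 24:C/T; 26:C/T; 29:T/C; 31:C/G; 32:T/G.
p = 9/32 = 0.281250.
d = −0.75 · ln(1 − (4/3)·0.281250) = −0.75 · ln(0.625000) = −0.75 · (-0.470004) = 0.3525.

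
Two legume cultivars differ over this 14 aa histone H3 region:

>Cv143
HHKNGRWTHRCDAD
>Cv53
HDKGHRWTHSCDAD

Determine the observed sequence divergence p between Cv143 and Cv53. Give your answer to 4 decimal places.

Differing sites — 2:H/D; 4:N/G; 5:G/H; 10:R/S.
There are 4 differences over 14 sites, so p = 4/14 = 0.2857.

0.2857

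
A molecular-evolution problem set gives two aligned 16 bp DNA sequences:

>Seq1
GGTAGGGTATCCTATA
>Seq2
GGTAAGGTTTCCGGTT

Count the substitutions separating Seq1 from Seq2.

The sequences differ at positions 5 (G/A), 9 (A/T), 13 (T/G), 14 (A/G), 16 (A/T).
That gives 5 mismatches out of 16 aligned sites, so the Hamming distance is 5.

5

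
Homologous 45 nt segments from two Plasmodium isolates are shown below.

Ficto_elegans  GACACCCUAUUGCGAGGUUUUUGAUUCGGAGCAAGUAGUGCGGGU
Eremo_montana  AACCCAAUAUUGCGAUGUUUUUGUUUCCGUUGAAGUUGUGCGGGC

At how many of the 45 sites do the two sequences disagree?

12

Mismatches occur at site 1 (G↔A), site 4 (A↔C), site 6 (C↔A), site 7 (C↔A), site 16 (G↔U), site 24 (A↔U), site 28 (G↔C), site 30 (A↔U), site 31 (G↔U), site 32 (C↔G), site 37 (A↔U), site 45 (U↔C).
That gives 12 mismatches out of 45 aligned sites, so the Hamming distance is 12.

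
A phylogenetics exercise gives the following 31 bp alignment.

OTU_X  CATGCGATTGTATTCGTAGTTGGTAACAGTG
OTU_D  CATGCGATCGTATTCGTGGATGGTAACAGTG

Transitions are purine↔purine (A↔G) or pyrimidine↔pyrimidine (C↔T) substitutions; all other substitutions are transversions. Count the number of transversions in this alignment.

The sequences differ at positions 9 (T/C, transition), 18 (A/G, transition), 20 (T/A, transversion).
Of the 3 differences, 2 transitions and 1 transversion, so the answer is 1.

1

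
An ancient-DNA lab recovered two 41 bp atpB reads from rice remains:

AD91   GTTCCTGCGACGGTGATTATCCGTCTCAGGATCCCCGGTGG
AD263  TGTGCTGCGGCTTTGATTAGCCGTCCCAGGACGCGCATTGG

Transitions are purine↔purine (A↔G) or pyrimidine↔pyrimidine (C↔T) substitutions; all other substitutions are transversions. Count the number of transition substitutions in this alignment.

4

Mismatches occur at site 1 (G↔T, transversion), site 2 (T↔G, transversion), site 4 (C↔G, transversion), site 10 (A↔G, transition), site 12 (G↔T, transversion), site 13 (G↔T, transversion), site 20 (T↔G, transversion), site 26 (T↔C, transition), site 32 (T↔C, transition), site 33 (C↔G, transversion), site 35 (C↔G, transversion), site 37 (G↔A, transition), site 38 (G↔T, transversion).
Of the 13 differences, 4 transitions and 9 transversions, so the answer is 4.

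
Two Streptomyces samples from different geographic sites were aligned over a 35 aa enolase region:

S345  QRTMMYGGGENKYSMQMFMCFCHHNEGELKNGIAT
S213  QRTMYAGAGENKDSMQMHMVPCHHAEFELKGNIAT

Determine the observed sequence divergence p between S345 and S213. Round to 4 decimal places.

0.3143

Mismatches occur at site 5 (M→Y), site 6 (Y→A), site 8 (G→A), site 13 (Y→D), site 18 (F→H), site 20 (C→V), site 21 (F→P), site 25 (N→A), site 27 (G→F), site 31 (N→G), site 32 (G→N).
There are 11 differences over 35 sites, so p = 11/35 = 0.3143.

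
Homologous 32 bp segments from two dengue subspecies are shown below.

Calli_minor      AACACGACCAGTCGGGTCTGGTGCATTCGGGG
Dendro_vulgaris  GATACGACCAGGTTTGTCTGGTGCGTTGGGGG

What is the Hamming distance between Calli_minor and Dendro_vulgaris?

The sequences differ at positions 1 (A/G), 3 (C/T), 12 (T/G), 13 (C/T), 14 (G/T), 15 (G/T), 25 (A/G), 28 (C/G).
That gives 8 mismatches out of 32 aligned sites, so the Hamming distance is 8.

8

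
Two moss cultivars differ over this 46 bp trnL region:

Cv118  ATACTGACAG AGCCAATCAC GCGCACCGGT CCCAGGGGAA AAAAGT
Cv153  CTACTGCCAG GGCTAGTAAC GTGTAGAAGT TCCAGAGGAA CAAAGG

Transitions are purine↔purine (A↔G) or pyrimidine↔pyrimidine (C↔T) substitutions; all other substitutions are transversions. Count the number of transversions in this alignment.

Differing sites — 1:A/C (Tv); 7:A/C (Tv); 11:A/G (Ti); 14:C/T (Ti); 16:A/G (Ti); 18:C/A (Tv); 22:C/T (Ti); 24:C/T (Ti); 26:C/G (Tv); 27:C/A (Tv); 28:G/A (Ti); 31:C/T (Ti); 36:G/A (Ti); 41:A/C (Tv); 46:T/G (Tv).
Of the 15 differences, 8 transitions and 7 transversions, so the answer is 7.

7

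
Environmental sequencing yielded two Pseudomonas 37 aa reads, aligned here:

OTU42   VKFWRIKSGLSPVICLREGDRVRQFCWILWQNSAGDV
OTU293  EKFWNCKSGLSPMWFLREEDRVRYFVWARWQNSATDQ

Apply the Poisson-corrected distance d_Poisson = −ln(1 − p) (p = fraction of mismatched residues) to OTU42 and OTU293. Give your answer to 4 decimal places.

Mismatches occur at site 1 (V↔E), site 5 (R↔N), site 6 (I↔C), site 13 (V↔M), site 14 (I↔W), site 15 (C↔F), site 19 (G↔E), site 24 (Q↔Y), site 26 (C↔V), site 28 (I↔A), site 29 (L↔R), site 35 (G↔T), site 37 (V↔Q).
p = 13/37 = 0.351351.
d = −ln(1 − 0.351351) = −ln(0.648649) = 0.4329.

0.4329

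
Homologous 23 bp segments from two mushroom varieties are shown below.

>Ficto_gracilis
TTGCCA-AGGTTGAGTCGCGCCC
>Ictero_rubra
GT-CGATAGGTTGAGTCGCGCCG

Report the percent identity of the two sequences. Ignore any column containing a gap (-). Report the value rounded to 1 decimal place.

85.7%

Excluding the 2 gap columns leaves 21 comparable sites.
The sequences differ at positions 1 (T/G), 5 (C/G), 23 (C/G).
18 of the 21 comparable sites match, so the percent identity is 18/21 × 100 = 85.7%.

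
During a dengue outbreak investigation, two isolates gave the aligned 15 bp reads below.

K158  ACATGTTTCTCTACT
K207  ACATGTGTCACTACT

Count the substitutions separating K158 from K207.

Mismatches occur at site 7 (T→G), site 10 (T→A).
That gives 2 mismatches out of 15 aligned sites, so the Hamming distance is 2.

2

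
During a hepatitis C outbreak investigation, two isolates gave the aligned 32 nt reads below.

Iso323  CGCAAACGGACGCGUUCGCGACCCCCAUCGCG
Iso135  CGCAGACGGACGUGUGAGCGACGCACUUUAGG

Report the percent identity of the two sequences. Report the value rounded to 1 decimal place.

Mismatches occur at site 5 (A/G), site 13 (C/U), site 16 (U/G), site 17 (C/A), site 23 (C/G), site 25 (C/A), site 27 (A/U), site 29 (C/U), site 30 (G/A), site 31 (C/G).
22 of the 32 sites match, so the percent identity is 22/32 × 100 = 68.8%.

68.8%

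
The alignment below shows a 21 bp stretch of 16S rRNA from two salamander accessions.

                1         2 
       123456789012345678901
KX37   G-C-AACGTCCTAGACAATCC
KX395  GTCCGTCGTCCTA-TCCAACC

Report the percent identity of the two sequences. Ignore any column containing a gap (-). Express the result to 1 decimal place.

Excluding the 3 gap columns leaves 18 comparable sites.
The sequences differ at positions 5 (A/G), 6 (A/T), 15 (A/T), 17 (A/C), 19 (T/A).
13 of the 18 comparable sites match, so the percent identity is 13/18 × 100 = 72.2%.

72.2%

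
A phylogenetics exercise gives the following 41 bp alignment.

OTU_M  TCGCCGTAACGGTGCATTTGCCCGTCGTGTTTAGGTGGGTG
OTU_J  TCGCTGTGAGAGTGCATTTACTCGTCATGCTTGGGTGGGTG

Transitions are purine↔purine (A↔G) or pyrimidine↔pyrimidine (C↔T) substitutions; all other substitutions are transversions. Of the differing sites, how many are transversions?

1

Differing sites — 5:C/T (Ti); 8:A/G (Ti); 10:C/G (Tv); 11:G/A (Ti); 20:G/A (Ti); 22:C/T (Ti); 27:G/A (Ti); 30:T/C (Ti); 33:A/G (Ti).
Of the 9 differences, 8 transitions and 1 transversion, so the answer is 1.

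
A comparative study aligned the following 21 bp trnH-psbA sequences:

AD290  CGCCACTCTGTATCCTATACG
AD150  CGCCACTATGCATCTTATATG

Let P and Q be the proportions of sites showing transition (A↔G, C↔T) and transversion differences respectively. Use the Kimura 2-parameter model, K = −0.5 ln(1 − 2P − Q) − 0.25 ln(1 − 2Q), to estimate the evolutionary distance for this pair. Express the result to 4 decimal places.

The sequences differ at positions 8 (C/A, transversion), 11 (T/C, transition), 15 (C/T, transition), 20 (C/T, transition).
Of the 4 differences, 3 transitions and 1 transversion over 21 sites: P = 3/21 = 0.142857, Q = 1/21 = 0.047619.
d = −0.5·ln(0.666667) − 0.25·ln(0.904762) = −0.5·(-0.405465) − 0.25·(-0.100083) = 0.2278.

0.2278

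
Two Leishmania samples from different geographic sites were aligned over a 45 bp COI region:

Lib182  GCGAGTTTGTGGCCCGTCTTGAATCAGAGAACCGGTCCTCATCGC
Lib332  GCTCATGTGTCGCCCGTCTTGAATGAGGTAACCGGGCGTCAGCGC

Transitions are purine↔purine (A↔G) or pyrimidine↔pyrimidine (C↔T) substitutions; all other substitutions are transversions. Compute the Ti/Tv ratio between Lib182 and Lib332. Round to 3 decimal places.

0.222

Mismatches occur at site 3 (G→T, transversion), site 4 (A→C, transversion), site 5 (G→A, transition), site 7 (T→G, transversion), site 11 (G→C, transversion), site 25 (C→G, transversion), site 28 (A→G, transition), site 29 (G→T, transversion), site 36 (T→G, transversion), site 38 (C→G, transversion), site 42 (T→G, transversion).
Of the 11 differences, 2 transitions and 9 transversions, so Ti/Tv = 2/9 = 0.222.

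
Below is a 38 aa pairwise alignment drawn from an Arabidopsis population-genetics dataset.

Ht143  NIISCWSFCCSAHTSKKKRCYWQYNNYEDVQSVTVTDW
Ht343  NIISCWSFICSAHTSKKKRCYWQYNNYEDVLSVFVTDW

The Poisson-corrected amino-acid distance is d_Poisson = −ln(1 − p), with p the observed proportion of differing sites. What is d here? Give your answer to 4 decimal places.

0.0822

The sequences differ at positions 9 (C/I), 31 (Q/L), 34 (T/F).
p = 3/38 = 0.078947.
d = −ln(1 − 0.078947) = −ln(0.921053) = 0.0822.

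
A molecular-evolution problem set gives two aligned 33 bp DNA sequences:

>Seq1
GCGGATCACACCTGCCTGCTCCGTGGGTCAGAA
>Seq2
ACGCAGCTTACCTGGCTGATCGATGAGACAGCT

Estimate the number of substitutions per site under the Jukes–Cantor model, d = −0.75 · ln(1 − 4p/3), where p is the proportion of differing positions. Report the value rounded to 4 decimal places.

Differing sites — 1:G/A; 4:G/C; 6:T/G; 8:A/T; 9:C/T; 15:C/G; 19:C/A; 22:C/G; 23:G/A; 26:G/A; 28:T/A; 32:A/C; 33:A/T.
p = 13/33 = 0.393939.
d = −0.75 · ln(1 − (4/3)·0.393939) = −0.75 · ln(0.474748) = −0.75 · (-0.744971) = 0.5587.

0.5587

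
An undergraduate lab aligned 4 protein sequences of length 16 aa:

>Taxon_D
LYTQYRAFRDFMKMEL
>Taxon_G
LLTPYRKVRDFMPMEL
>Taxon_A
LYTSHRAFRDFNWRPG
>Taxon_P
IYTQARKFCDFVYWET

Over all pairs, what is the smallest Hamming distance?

Pairwise Hamming distances:
  Taxon_D vs Taxon_G: 5
  Taxon_D vs Taxon_A: 7
  Taxon_D vs Taxon_P: 8
  Taxon_G vs Taxon_A: 10
  Taxon_G vs Taxon_P: 10
  Taxon_A vs Taxon_P: 10
The smallest is 5, between Taxon_D and Taxon_G.

5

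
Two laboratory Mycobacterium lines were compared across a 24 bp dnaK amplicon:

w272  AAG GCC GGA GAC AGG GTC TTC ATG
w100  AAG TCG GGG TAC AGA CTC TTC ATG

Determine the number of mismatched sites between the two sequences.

Mismatches occur at site 4 (G/T), site 6 (C/G), site 9 (A/G), site 10 (G/T), site 15 (G/A), site 16 (G/C).
That gives 6 mismatches out of 24 aligned sites, so the Hamming distance is 6.

6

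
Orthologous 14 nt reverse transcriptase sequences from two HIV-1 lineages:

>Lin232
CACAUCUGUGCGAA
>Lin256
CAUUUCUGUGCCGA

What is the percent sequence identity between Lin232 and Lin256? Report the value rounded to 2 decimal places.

71.43%

The sequences differ at positions 3 (C/U), 4 (A/U), 12 (G/C), 13 (A/G).
10 of the 14 sites match, so the percent identity is 10/14 × 100 = 71.43%.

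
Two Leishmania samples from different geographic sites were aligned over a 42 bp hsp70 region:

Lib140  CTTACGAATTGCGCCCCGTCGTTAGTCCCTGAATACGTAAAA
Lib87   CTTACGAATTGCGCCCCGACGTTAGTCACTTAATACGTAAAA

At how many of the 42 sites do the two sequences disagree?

3

The sequences differ at positions 19 (T/A), 28 (C/A), 31 (G/T).
That gives 3 mismatches out of 42 aligned sites, so the Hamming distance is 3.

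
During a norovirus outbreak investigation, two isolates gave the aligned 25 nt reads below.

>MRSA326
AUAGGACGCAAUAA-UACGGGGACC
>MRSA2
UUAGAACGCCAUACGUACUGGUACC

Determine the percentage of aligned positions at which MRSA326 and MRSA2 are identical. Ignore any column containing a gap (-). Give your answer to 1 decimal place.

Excluding the 1 gap column leaves 24 comparable sites.
Differing sites — 1:A/U; 5:G/A; 10:A/C; 14:A/C; 19:G/U; 22:G/U.
18 of the 24 comparable sites match, so the percent identity is 18/24 × 100 = 75.0%.

75.0%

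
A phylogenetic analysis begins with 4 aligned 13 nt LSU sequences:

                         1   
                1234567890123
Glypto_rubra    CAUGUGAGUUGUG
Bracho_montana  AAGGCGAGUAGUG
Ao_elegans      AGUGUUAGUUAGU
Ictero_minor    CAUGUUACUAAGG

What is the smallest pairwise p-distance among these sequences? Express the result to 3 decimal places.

0.308

Pairwise Hamming distances:
  Glypto_rubra vs Bracho_montana: 4
  Glypto_rubra vs Ao_elegans: 6
  Glypto_rubra vs Ictero_minor: 5
  Bracho_montana vs Ao_elegans: 8
  Bracho_montana vs Ictero_minor: 7
  Ao_elegans vs Ictero_minor: 5
The smallest is 4 mismatches, between Glypto_rubra and Bracho_montana; p = 4/13 = 0.308.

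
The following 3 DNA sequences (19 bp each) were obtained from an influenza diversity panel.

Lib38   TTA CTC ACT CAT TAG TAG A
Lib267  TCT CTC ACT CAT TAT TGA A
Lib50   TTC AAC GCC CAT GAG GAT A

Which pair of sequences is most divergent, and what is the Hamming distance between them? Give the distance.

Pairwise Hamming distances:
  Lib38 vs Lib267: 5
  Lib38 vs Lib50: 8
  Lib267 vs Lib50: 11
The largest is 11, between Lib267 and Lib50.

11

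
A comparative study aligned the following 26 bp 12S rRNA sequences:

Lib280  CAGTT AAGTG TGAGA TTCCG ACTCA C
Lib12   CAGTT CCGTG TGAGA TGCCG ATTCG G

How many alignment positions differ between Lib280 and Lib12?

The sequences differ at positions 6 (A/C), 7 (A/C), 17 (T/G), 22 (C/T), 25 (A/G), 26 (C/G).
That gives 6 mismatches out of 26 aligned sites, so the Hamming distance is 6.

6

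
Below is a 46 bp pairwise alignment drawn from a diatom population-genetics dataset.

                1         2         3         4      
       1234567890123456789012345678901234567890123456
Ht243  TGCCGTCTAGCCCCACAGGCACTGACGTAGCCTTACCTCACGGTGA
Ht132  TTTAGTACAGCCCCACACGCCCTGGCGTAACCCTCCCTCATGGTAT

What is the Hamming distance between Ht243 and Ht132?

14

Differing sites — 2:G/T; 3:C/T; 4:C/A; 7:C/A; 8:T/C; 18:G/C; 21:A/C; 25:A/G; 30:G/A; 33:T/C; 35:A/C; 41:C/T; 45:G/A; 46:A/T.
That gives 14 mismatches out of 46 aligned sites, so the Hamming distance is 14.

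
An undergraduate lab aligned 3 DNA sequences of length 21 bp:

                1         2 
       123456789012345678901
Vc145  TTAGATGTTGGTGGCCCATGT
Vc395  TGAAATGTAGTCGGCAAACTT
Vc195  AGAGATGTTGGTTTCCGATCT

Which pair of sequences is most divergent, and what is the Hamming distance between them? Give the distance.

Pairwise Hamming distances:
  Vc145 vs Vc395: 9
  Vc145 vs Vc195: 6
  Vc395 vs Vc195: 11
The largest is 11, between Vc395 and Vc195.

11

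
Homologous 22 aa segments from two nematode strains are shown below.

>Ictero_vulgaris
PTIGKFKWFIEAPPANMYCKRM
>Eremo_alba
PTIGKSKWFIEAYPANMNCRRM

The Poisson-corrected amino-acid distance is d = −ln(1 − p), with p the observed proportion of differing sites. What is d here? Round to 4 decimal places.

0.2007

Differing sites — 6:F/S; 13:P/Y; 18:Y/N; 20:K/R.
p = 4/22 = 0.181818.
d = −ln(1 − 0.181818) = −ln(0.818182) = 0.2007.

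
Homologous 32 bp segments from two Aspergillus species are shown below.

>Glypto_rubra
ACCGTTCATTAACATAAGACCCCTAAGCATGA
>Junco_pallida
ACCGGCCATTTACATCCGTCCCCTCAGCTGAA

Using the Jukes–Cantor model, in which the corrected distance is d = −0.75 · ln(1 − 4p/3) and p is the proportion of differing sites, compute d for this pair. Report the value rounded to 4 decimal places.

The sequences differ at positions 5 (T/G), 6 (T/C), 11 (A/T), 16 (A/C), 17 (A/C), 19 (A/T), 25 (A/C), 29 (A/T), 30 (T/G), 31 (G/A).
p = 10/32 = 0.312500.
d = −0.75 · ln(1 − (4/3)·0.312500) = −0.75 · ln(0.583333) = −0.75 · (-0.538997) = 0.4042.

0.4042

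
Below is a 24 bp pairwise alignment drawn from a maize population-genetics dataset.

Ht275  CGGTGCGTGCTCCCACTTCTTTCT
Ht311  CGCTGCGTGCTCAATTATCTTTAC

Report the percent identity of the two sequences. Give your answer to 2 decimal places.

66.67%

Mismatches occur at site 3 (G/C), site 13 (C/A), site 14 (C/A), site 15 (A/T), site 16 (C/T), site 17 (T/A), site 23 (C/A), site 24 (T/C).
16 of the 24 sites match, so the percent identity is 16/24 × 100 = 66.67%.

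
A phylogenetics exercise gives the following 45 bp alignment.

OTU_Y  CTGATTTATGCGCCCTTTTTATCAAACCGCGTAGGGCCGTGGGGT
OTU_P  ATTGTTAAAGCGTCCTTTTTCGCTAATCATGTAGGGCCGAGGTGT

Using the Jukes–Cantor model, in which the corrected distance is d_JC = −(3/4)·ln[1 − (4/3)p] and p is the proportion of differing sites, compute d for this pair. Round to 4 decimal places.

0.4019

The sequences differ at positions 1 (C/A), 3 (G/T), 4 (A/G), 7 (T/A), 9 (T/A), 13 (C/T), 21 (A/C), 22 (T/G), 24 (A/T), 27 (C/T), 29 (G/A), 30 (C/T), 40 (T/A), 43 (G/T).
p = 14/45 = 0.311111.
d = −0.75 · ln(1 − (4/3)·0.311111) = −0.75 · ln(0.585185) = −0.75 · (-0.535827) = 0.4019.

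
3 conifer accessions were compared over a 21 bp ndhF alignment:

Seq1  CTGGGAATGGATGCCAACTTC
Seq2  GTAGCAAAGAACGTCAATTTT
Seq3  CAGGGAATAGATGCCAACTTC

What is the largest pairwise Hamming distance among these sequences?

11

Pairwise Hamming distances:
  Seq1 vs Seq2: 9
  Seq1 vs Seq3: 2
  Seq2 vs Seq3: 11
The largest is 11, between Seq2 and Seq3.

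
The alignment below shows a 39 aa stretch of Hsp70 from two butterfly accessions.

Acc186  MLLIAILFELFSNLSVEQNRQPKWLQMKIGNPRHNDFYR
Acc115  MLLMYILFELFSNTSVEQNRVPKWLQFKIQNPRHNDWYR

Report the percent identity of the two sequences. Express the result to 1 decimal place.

Mismatches occur at site 4 (I→M), site 5 (A→Y), site 14 (L→T), site 21 (Q→V), site 27 (M→F), site 30 (G→Q), site 37 (F→W).
32 of the 39 sites match, so the percent identity is 32/39 × 100 = 82.1%.

82.1%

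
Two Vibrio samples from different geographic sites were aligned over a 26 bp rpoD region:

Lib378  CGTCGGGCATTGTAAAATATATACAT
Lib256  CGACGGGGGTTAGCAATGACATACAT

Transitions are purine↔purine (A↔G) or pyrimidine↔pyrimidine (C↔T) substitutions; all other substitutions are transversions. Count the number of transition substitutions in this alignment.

Mismatches occur at site 3 (T/A, transversion), site 8 (C/G, transversion), site 9 (A/G, transition), site 12 (G/A, transition), site 13 (T/G, transversion), site 14 (A/C, transversion), site 17 (A/T, transversion), site 18 (T/G, transversion), site 20 (T/C, transition).
Of the 9 differences, 3 transitions and 6 transversions, so the answer is 3.

3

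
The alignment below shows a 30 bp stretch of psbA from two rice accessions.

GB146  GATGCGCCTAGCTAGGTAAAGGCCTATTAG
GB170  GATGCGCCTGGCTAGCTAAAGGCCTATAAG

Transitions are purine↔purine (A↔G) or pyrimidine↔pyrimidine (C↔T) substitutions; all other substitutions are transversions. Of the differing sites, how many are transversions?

Mismatches occur at site 10 (A→G, transition), site 16 (G→C, transversion), site 28 (T→A, transversion).
Of the 3 differences, 1 transition and 2 transversions, so the answer is 2.

2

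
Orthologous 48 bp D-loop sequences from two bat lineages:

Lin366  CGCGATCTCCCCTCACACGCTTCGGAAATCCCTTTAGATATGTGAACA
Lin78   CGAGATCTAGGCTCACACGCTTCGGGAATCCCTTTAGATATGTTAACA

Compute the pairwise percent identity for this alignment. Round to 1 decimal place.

87.5%

Mismatches occur at site 3 (C→A), site 9 (C→A), site 10 (C→G), site 11 (C→G), site 26 (A→G), site 44 (G→T).
42 of the 48 sites match, so the percent identity is 42/48 × 100 = 87.5%.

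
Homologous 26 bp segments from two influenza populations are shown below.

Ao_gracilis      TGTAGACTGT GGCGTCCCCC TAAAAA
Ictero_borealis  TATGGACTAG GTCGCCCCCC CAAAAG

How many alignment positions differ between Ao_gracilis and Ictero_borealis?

8

Mismatches occur at site 2 (G↔A), site 4 (A↔G), site 9 (G↔A), site 10 (T↔G), site 12 (G↔T), site 15 (T↔C), site 21 (T↔C), site 26 (A↔G).
That gives 8 mismatches out of 26 aligned sites, so the Hamming distance is 8.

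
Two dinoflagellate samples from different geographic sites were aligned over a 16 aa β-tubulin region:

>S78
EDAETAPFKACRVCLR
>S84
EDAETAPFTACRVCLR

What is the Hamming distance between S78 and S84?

A single mismatch occurs at site 9 (K↔T).
That gives 1 mismatch out of 16 aligned sites, so the Hamming distance is 1.

1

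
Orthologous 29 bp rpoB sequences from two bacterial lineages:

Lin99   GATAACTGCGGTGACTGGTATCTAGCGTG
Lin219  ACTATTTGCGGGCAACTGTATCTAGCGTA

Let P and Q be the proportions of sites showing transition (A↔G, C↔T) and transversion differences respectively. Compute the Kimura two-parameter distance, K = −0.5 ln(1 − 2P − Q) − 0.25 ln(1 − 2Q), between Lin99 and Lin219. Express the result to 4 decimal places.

0.4631

Differing sites — 1:G/A (Ti); 2:A/C (Tv); 5:A/T (Tv); 6:C/T (Ti); 12:T/G (Tv); 13:G/C (Tv); 15:C/A (Tv); 16:T/C (Ti); 17:G/T (Tv); 29:G/A (Ti).
Of the 10 differences, 4 transitions and 6 transversions over 29 sites: P = 4/29 = 0.137931, Q = 6/29 = 0.206897.
d = −0.5·ln(0.517241) − 0.25·ln(0.586206) = −0.5·(-0.659246) − 0.25·(-0.534084) = 0.4631.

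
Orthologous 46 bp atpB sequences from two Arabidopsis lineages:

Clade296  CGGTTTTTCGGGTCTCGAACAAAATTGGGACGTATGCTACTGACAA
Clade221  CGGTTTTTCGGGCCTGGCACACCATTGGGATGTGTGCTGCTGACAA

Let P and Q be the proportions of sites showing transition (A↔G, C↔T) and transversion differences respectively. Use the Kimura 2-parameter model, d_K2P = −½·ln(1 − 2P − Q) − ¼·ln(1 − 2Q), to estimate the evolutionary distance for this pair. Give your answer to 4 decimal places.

Mismatches occur at site 13 (T↔C, transition), site 16 (C↔G, transversion), site 18 (A↔C, transversion), site 22 (A↔C, transversion), site 23 (A↔C, transversion), site 31 (C↔T, transition), site 34 (A↔G, transition), site 39 (A↔G, transition).
Of the 8 differences, 4 transitions and 4 transversions over 46 sites: P = 4/46 = 0.086957, Q = 4/46 = 0.086957.
d = −0.5·ln(0.739129) − 0.25·ln(0.826086) = −0.5·(-0.302283) − 0.25·(-0.191056) = 0.1989.

0.1989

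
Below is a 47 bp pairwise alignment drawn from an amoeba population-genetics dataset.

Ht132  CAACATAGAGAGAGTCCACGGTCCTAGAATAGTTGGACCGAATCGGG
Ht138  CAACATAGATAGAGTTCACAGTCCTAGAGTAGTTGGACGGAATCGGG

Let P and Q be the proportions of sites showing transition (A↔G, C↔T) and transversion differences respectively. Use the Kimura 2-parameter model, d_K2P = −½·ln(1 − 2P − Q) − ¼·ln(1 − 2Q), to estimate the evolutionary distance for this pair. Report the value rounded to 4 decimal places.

Differing sites — 10:G/T (Tv); 16:C/T (Ti); 20:G/A (Ti); 29:A/G (Ti); 39:C/G (Tv).
Of the 5 differences, 3 transitions and 2 transversions over 47 sites: P = 3/47 = 0.063830, Q = 2/47 = 0.042553.
d = −0.5·ln(0.829787) − 0.25·ln(0.914894) = −0.5·(-0.186586) − 0.25·(-0.088947) = 0.1155.

0.1155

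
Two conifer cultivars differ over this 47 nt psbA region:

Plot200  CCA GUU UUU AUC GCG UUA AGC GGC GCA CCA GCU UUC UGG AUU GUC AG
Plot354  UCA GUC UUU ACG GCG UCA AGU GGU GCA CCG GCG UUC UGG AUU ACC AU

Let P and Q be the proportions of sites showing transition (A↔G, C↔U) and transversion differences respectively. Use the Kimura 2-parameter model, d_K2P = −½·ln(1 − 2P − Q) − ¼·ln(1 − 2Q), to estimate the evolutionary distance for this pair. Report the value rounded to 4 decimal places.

Mismatches occur at site 1 (C↔U, transition), site 6 (U↔C, transition), site 11 (U↔C, transition), site 12 (C↔G, transversion), site 17 (U↔C, transition), site 21 (C↔U, transition), site 24 (C↔U, transition), site 30 (A↔G, transition), site 33 (U↔G, transversion), site 43 (G↔A, transition), site 44 (U↔C, transition), site 47 (G↔U, transversion).
Of the 12 differences, 9 transitions and 3 transversions over 47 sites: P = 9/47 = 0.191489, Q = 3/47 = 0.063830.
d = −0.5·ln(0.553192) − 0.25·ln(0.872340) = −0.5·(-0.592050) − 0.25·(-0.136576) = 0.3302.

0.3302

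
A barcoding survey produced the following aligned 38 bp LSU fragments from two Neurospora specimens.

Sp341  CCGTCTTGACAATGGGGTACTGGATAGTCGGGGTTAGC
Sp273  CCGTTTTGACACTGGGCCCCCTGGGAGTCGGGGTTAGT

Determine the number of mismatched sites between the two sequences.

The sequences differ at positions 5 (C/T), 12 (A/C), 17 (G/C), 18 (T/C), 19 (A/C), 21 (T/C), 22 (G/T), 24 (A/G), 25 (T/G), 38 (C/T).
That gives 10 mismatches out of 38 aligned sites, so the Hamming distance is 10.

10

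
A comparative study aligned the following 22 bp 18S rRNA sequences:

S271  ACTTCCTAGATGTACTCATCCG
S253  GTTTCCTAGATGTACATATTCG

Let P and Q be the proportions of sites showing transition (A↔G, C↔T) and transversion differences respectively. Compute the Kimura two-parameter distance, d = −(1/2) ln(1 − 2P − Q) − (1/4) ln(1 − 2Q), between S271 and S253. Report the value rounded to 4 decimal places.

0.2869

Differing sites — 1:A/G (Ti); 2:C/T (Ti); 16:T/A (Tv); 17:C/T (Ti); 20:C/T (Ti).
Of the 5 differences, 4 transitions and 1 transversion over 22 sites: P = 4/22 = 0.181818, Q = 1/22 = 0.045455.
d = −0.5·ln(0.590909) − 0.25·ln(0.909090) = −0.5·(-0.526093) − 0.25·(-0.095311) = 0.2869.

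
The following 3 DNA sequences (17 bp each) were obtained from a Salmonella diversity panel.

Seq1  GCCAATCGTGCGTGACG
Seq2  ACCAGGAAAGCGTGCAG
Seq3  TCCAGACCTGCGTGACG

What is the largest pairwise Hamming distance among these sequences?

8

Pairwise Hamming distances:
  Seq1 vs Seq2: 8
  Seq1 vs Seq3: 4
  Seq2 vs Seq3: 7
The largest is 8, between Seq1 and Seq2.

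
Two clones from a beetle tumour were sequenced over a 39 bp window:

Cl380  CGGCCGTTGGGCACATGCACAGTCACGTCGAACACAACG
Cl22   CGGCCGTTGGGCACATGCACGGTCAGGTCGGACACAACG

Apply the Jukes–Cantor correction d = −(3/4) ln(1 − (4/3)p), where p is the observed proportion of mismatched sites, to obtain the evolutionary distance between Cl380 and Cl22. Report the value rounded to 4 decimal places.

0.0812

Differing sites — 21:A/G; 26:C/G; 31:A/G.
p = 3/39 = 0.076923.
d = −0.75 · ln(1 − (4/3)·0.076923) = −0.75 · ln(0.897436) = −0.75 · (-0.108213) = 0.0812.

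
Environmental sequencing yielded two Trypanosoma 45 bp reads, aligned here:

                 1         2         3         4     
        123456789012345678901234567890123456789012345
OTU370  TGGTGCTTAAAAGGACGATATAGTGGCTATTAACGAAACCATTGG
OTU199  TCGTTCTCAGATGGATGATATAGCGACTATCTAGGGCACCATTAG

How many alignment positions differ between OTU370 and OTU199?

The sequences differ at positions 2 (G/C), 5 (G/T), 8 (T/C), 10 (A/G), 12 (A/T), 16 (C/T), 24 (T/C), 26 (G/A), 31 (T/C), 32 (A/T), 34 (C/G), 36 (A/G), 37 (A/C), 44 (G/A).
That gives 14 mismatches out of 45 aligned sites, so the Hamming distance is 14.

14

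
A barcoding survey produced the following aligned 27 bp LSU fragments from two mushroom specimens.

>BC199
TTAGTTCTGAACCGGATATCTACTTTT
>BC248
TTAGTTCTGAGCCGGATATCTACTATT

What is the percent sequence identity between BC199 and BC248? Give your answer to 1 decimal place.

Differing sites — 11:A/G; 25:T/A.
25 of the 27 sites match, so the percent identity is 25/27 × 100 = 92.6%.

92.6%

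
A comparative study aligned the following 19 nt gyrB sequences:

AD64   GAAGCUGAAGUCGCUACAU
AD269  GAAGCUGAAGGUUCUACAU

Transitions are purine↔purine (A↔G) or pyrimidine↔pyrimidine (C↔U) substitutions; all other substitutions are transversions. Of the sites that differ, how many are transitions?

1

Mismatches occur at site 11 (U→G, transversion), site 12 (C→U, transition), site 13 (G→U, transversion).
Of the 3 differences, 1 transition and 2 transversions, so the answer is 1.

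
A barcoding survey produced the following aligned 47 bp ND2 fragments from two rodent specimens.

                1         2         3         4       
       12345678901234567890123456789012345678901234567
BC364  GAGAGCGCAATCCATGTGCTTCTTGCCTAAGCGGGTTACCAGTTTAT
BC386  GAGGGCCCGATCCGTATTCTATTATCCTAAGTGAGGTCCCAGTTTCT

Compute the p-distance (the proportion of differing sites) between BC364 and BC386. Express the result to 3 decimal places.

Differing sites — 4:A/G; 7:G/C; 9:A/G; 14:A/G; 16:G/A; 18:G/T; 21:T/A; 22:C/T; 24:T/A; 25:G/T; 32:C/T; 34:G/A; 36:T/G; 38:A/C; 46:A/C.
There are 15 differences over 47 sites, so p = 15/47 = 0.319.

0.319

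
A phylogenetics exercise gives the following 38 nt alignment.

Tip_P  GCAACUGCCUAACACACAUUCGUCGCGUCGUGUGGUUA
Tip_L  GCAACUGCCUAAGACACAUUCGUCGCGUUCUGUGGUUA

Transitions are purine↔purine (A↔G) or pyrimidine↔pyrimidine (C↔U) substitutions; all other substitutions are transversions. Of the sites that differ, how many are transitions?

1

The sequences differ at positions 13 (C/G, transversion), 29 (C/U, transition), 30 (G/C, transversion).
Of the 3 differences, 1 transition and 2 transversions, so the answer is 1.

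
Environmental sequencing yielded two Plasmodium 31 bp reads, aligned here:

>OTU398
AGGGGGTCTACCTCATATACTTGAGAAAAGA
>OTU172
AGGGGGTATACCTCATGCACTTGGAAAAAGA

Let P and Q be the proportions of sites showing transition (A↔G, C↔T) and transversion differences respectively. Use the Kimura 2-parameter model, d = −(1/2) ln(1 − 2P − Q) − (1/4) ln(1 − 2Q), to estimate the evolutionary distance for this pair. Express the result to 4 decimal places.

0.1881

The sequences differ at positions 8 (C/A, transversion), 17 (A/G, transition), 18 (T/C, transition), 24 (A/G, transition), 25 (G/A, transition).
Of the 5 differences, 4 transitions and 1 transversion over 31 sites: P = 4/31 = 0.129032, Q = 1/31 = 0.032258.
d = −0.5·ln(0.709678) − 0.25·ln(0.935484) = −0.5·(-0.342944) − 0.25·(-0.066691) = 0.1881.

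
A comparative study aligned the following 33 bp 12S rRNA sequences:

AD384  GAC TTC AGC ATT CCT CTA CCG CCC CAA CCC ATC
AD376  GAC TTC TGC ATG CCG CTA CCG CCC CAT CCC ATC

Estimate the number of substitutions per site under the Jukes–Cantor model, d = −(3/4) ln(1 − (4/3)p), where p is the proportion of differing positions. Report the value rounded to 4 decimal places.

0.1322

The sequences differ at positions 7 (A/T), 12 (T/G), 15 (T/G), 27 (A/T).
p = 4/33 = 0.121212.
d = −0.75 · ln(1 − (4/3)·0.121212) = −0.75 · ln(0.838384) = −0.75 · (-0.176279) = 0.1322.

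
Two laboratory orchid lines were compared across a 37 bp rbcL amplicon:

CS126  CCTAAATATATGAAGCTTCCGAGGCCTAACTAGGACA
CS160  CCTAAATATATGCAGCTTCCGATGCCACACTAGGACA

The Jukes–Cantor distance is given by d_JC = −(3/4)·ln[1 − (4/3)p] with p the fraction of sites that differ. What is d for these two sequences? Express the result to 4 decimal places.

Differing sites — 13:A/C; 23:G/T; 27:T/A; 28:A/C.
p = 4/37 = 0.108108.
d = −0.75 · ln(1 − (4/3)·0.108108) = −0.75 · ln(0.855856) = −0.75 · (-0.155653) = 0.1167.

0.1167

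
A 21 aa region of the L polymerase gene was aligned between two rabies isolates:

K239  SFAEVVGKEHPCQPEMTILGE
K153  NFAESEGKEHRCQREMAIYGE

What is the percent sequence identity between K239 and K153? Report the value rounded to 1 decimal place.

66.7%

Mismatches occur at site 1 (S↔N), site 5 (V↔S), site 6 (V↔E), site 11 (P↔R), site 14 (P↔R), site 17 (T↔A), site 19 (L↔Y).
14 of the 21 sites match, so the percent identity is 14/21 × 100 = 66.7%.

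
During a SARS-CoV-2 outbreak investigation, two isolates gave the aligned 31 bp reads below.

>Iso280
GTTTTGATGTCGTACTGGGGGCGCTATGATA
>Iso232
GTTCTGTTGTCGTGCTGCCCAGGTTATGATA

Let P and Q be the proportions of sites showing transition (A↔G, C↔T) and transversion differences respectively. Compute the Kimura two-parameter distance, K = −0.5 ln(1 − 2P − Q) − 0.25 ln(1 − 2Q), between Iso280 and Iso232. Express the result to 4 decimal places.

Differing sites — 4:T/C (Ti); 7:A/T (Tv); 14:A/G (Ti); 18:G/C (Tv); 19:G/C (Tv); 20:G/C (Tv); 21:G/A (Ti); 22:C/G (Tv); 24:C/T (Ti).
Of the 9 differences, 4 transitions and 5 transversions over 31 sites: P = 4/31 = 0.129032, Q = 5/31 = 0.161290.
d = −0.5·ln(0.580646) − 0.25·ln(0.677420) = −0.5·(-0.543614) − 0.25·(-0.389464) = 0.3692.

0.3692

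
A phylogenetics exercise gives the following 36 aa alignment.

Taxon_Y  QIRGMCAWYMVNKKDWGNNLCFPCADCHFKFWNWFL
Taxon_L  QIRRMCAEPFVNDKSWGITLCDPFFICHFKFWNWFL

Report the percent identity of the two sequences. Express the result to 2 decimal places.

66.67%

Mismatches occur at site 4 (G/R), site 8 (W/E), site 9 (Y/P), site 10 (M/F), site 13 (K/D), site 15 (D/S), site 18 (N/I), site 19 (N/T), site 22 (F/D), site 24 (C/F), site 25 (A/F), site 26 (D/I).
24 of the 36 sites match, so the percent identity is 24/36 × 100 = 66.67%.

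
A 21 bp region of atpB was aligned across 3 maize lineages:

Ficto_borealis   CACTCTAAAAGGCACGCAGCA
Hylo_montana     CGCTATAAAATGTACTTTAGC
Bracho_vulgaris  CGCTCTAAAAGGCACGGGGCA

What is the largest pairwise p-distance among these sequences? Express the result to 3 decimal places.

0.476

Pairwise Hamming distances:
  Ficto_borealis vs Hylo_montana: 10
  Ficto_borealis vs Bracho_vulgaris: 3
  Hylo_montana vs Bracho_vulgaris: 9
The largest is 10 mismatches, between Ficto_borealis and Hylo_montana; p = 10/21 = 0.476.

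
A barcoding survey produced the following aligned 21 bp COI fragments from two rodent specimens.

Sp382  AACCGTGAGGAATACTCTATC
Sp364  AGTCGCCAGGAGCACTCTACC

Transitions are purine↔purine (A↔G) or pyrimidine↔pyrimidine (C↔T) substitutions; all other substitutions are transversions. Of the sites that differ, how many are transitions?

Differing sites — 2:A/G (Ti); 3:C/T (Ti); 6:T/C (Ti); 7:G/C (Tv); 12:A/G (Ti); 13:T/C (Ti); 20:T/C (Ti).
Of the 7 differences, 6 transitions and 1 transversion, so the answer is 6.

6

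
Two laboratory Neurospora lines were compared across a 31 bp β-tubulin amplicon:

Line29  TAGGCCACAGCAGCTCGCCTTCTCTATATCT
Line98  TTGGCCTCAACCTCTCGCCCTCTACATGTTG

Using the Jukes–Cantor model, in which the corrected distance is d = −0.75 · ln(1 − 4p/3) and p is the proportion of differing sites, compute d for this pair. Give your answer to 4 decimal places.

Mismatches occur at site 2 (A→T), site 7 (A→T), site 10 (G→A), site 12 (A→C), site 13 (G→T), site 20 (T→C), site 24 (C→A), site 25 (T→C), site 28 (A→G), site 30 (C→T), site 31 (T→G).
p = 11/31 = 0.354839.
d = −0.75 · ln(1 − (4/3)·0.354839) = −0.75 · ln(0.526881) = −0.75 · (-0.640781) = 0.4806.

0.4806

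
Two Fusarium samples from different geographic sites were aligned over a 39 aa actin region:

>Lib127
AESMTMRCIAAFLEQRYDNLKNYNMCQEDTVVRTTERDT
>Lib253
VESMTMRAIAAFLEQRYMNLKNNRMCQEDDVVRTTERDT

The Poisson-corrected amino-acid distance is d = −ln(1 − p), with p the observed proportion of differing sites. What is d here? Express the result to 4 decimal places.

0.1671

Differing sites — 1:A/V; 8:C/A; 18:D/M; 23:Y/N; 24:N/R; 30:T/D.
p = 6/39 = 0.153846.
d = −ln(1 − 0.153846) = −ln(0.846154) = 0.1671.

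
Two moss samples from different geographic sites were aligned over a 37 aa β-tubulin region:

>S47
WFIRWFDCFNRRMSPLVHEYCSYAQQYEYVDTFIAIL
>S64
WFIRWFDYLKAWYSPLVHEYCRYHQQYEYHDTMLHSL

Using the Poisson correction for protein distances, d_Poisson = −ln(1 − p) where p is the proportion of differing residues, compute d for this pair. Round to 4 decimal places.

The sequences differ at positions 8 (C/Y), 9 (F/L), 10 (N/K), 11 (R/A), 12 (R/W), 13 (M/Y), 22 (S/R), 24 (A/H), 30 (V/H), 33 (F/M), 34 (I/L), 35 (A/H), 36 (I/S).
p = 13/37 = 0.351351.
d = −ln(1 − 0.351351) = −ln(0.648649) = 0.4329.

0.4329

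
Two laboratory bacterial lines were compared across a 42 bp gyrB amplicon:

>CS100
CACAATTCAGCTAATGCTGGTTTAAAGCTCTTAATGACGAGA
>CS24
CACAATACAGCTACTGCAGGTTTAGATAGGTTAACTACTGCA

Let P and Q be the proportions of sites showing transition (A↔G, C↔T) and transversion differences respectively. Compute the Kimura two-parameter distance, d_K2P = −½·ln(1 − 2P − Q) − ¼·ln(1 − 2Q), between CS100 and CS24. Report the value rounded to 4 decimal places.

Mismatches occur at site 7 (T→A, transversion), site 14 (A→C, transversion), site 18 (T→A, transversion), site 25 (A→G, transition), site 27 (G→T, transversion), site 28 (C→A, transversion), site 29 (T→G, transversion), site 30 (C→G, transversion), site 35 (T→C, transition), site 36 (G→T, transversion), site 39 (G→T, transversion), site 40 (A→G, transition), site 41 (G→C, transversion).
Of the 13 differences, 3 transitions and 10 transversions over 42 sites: P = 3/42 = 0.071429, Q = 10/42 = 0.238095.
d = −0.5·ln(0.619047) − 0.25·ln(0.523810) = −0.5·(-0.479574) − 0.25·(-0.646626) = 0.4014.

0.4014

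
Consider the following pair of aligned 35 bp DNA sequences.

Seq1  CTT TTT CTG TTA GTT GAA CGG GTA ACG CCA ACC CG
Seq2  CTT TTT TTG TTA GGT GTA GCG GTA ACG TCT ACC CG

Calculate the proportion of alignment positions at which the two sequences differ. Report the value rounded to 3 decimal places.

Mismatches occur at site 7 (C↔T), site 14 (T↔G), site 17 (A↔T), site 19 (C↔G), site 20 (G↔C), site 28 (C↔T), site 30 (A↔T).
There are 7 differences over 35 sites, so p = 7/35 = 0.200.

0.200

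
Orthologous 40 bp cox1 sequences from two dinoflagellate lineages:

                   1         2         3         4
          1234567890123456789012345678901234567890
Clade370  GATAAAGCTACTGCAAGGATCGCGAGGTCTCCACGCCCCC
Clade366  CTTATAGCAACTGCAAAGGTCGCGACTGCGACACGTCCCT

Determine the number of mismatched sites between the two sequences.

13

Mismatches occur at site 1 (G→C), site 2 (A→T), site 5 (A→T), site 9 (T→A), site 17 (G→A), site 19 (A→G), site 26 (G→C), site 27 (G→T), site 28 (T→G), site 30 (T→G), site 31 (C→A), site 36 (C→T), site 40 (C→T).
That gives 13 mismatches out of 40 aligned sites, so the Hamming distance is 13.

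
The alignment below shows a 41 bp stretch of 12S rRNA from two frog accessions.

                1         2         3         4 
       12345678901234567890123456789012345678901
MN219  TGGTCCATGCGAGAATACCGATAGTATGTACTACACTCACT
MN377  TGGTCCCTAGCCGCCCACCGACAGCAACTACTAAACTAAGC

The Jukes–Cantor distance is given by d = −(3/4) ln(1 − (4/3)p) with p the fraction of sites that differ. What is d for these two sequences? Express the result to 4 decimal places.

0.5510

The sequences differ at positions 7 (A/C), 9 (G/A), 10 (C/G), 11 (G/C), 12 (A/C), 14 (A/C), 15 (A/C), 16 (T/C), 22 (T/C), 25 (T/C), 27 (T/A), 28 (G/C), 34 (C/A), 38 (C/A), 40 (C/G), 41 (T/C).
p = 16/41 = 0.390244.
d = −0.75 · ln(1 − (4/3)·0.390244) = −0.75 · ln(0.479675) = −0.75 · (-0.734646) = 0.5510.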